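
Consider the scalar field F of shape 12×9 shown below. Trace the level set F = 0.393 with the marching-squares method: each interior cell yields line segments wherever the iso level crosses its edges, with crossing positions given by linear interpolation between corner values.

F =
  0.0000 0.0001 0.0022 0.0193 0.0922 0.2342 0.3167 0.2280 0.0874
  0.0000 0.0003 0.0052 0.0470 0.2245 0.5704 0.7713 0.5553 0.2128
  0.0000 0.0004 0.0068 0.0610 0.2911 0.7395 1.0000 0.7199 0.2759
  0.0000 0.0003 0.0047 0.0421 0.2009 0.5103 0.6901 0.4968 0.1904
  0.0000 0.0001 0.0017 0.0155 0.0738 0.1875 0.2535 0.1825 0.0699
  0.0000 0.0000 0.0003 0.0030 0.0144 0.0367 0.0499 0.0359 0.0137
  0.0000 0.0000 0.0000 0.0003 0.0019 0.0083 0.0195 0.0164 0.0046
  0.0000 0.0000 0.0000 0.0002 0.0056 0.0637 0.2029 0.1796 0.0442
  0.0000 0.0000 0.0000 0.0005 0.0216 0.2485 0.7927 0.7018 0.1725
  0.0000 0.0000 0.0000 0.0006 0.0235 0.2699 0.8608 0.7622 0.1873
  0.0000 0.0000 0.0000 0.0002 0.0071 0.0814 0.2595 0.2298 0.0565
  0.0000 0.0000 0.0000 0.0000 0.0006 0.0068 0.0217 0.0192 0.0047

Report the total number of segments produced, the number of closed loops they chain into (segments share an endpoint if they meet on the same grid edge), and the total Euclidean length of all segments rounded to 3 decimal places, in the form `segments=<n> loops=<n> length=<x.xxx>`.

cell (0,4): code 0100 → (0.472,5.000)–(1.000,4.487)
cell (0,5): code 1100 → (0.168,6.000)–(0.472,5.000)
cell (0,6): code 1100 → (0.504,7.000)–(0.168,6.000)
cell (0,7): code 1000 → (1.000,7.474)–(0.504,7.000)
cell (1,4): code 0110 → (1.000,4.487)–(2.000,4.227)
cell (1,7): code 1001 → (2.000,7.736)–(1.000,7.474)
cell (2,4): code 0110 → (2.000,4.227)–(3.000,4.621)
cell (2,7): code 1001 → (3.000,7.339)–(2.000,7.736)
cell (3,4): code 0010 → (3.000,4.621)–(3.363,5.000)
cell (3,5): code 0011 → (3.363,5.000)–(3.680,6.000)
cell (3,6): code 0011 → (3.680,6.000)–(3.330,7.000)
cell (3,7): code 0001 → (3.330,7.000)–(3.000,7.339)
cell (7,5): code 0100 → (7.322,6.000)–(8.000,5.266)
cell (7,6): code 1100 → (7.409,7.000)–(7.322,6.000)
cell (7,7): code 1000 → (8.000,7.583)–(7.409,7.000)
cell (8,5): code 0110 → (8.000,5.266)–(9.000,5.208)
cell (8,7): code 1001 → (9.000,7.642)–(8.000,7.583)
cell (9,5): code 0010 → (9.000,5.208)–(9.778,6.000)
cell (9,6): code 0011 → (9.778,6.000)–(9.693,7.000)
cell (9,7): code 0001 → (9.693,7.000)–(9.000,7.642)
total: 20 segments, chained into 2 closed loop(s), length Σ = 18.742641

segments=20 loops=2 length=18.743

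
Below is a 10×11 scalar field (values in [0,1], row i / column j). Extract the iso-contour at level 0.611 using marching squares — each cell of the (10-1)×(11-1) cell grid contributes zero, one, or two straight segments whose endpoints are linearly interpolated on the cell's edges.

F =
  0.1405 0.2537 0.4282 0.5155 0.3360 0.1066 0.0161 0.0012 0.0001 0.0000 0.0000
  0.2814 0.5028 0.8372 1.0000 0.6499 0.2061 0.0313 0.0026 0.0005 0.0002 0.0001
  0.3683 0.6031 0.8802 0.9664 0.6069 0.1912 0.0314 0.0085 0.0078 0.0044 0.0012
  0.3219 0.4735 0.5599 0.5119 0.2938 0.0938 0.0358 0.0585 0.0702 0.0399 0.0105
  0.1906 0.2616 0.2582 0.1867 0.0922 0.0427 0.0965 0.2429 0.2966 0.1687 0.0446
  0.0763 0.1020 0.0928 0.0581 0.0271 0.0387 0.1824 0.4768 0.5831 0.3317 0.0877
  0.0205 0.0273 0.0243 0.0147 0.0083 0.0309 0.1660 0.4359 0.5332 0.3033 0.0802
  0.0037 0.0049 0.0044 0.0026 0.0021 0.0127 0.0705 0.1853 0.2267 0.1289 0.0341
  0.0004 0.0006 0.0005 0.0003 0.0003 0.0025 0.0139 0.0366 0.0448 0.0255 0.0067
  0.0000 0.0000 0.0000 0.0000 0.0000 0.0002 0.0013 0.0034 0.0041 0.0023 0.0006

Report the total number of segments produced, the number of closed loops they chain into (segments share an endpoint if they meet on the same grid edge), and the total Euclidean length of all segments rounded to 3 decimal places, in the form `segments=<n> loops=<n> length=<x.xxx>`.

segments=10 loops=1 length=8.859

cell (0,1): code 0100 → (0.447,2.000)–(1.000,1.324)
cell (0,2): code 1100 → (0.197,3.000)–(0.447,2.000)
cell (0,3): code 1100 → (0.876,4.000)–(0.197,3.000)
cell (0,4): code 1000 → (1.000,4.088)–(0.876,4.000)
cell (1,1): code 0110 → (1.000,1.324)–(2.000,1.029)
cell (1,3): code 1011 → (2.000,3.989)–(1.905,4.000)
cell (1,4): code 0001 → (1.905,4.000)–(1.000,4.088)
cell (2,1): code 0010 → (2.000,1.029)–(2.840,2.000)
cell (2,2): code 0011 → (2.840,2.000)–(2.782,3.000)
cell (2,3): code 0001 → (2.782,3.000)–(2.000,3.989)
total: 10 segments, chained into 1 closed loop(s), length Σ = 8.859294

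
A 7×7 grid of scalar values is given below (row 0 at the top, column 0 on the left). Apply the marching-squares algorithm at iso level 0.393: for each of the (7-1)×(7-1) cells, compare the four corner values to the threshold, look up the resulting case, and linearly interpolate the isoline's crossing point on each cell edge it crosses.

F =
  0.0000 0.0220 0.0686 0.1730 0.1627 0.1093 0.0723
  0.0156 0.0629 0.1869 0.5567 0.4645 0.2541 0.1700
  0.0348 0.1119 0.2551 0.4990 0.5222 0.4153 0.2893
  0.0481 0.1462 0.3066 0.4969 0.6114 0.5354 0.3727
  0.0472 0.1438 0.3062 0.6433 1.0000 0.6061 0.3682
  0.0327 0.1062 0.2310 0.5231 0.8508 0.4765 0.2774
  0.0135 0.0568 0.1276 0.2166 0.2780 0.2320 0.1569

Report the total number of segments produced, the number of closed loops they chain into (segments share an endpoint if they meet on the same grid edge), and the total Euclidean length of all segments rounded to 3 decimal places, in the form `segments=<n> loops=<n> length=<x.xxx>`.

cell (0,2): code 0100 → (0.573,3.000)–(1.000,2.557)
cell (0,3): code 1100 → (0.763,4.000)–(0.573,3.000)
cell (0,4): code 1000 → (1.000,4.340)–(0.763,4.000)
cell (1,2): code 0110 → (1.000,2.557)–(2.000,2.565)
cell (1,4): code 1101 → (1.862,5.000)–(1.000,4.340)
cell (1,5): code 1000 → (2.000,5.177)–(1.862,5.000)
cell (2,2): code 0110 → (2.000,2.565)–(3.000,2.454)
cell (2,5): code 1001 → (3.000,5.875)–(2.000,5.177)
cell (3,2): code 0110 → (3.000,2.454)–(4.000,2.257)
cell (3,5): code 1001 → (4.000,5.896)–(3.000,5.875)
cell (4,2): code 0110 → (4.000,2.257)–(5.000,2.555)
cell (4,5): code 1001 → (5.000,5.419)–(4.000,5.896)
cell (5,2): code 0010 → (5.000,2.555)–(5.424,3.000)
cell (5,3): code 0011 → (5.424,3.000)–(5.799,4.000)
cell (5,4): code 0011 → (5.799,4.000)–(5.342,5.000)
cell (5,5): code 0001 → (5.342,5.000)–(5.000,5.419)
total: 16 segments, chained into 1 closed loop(s), length Σ = 14.076904

segments=16 loops=1 length=14.077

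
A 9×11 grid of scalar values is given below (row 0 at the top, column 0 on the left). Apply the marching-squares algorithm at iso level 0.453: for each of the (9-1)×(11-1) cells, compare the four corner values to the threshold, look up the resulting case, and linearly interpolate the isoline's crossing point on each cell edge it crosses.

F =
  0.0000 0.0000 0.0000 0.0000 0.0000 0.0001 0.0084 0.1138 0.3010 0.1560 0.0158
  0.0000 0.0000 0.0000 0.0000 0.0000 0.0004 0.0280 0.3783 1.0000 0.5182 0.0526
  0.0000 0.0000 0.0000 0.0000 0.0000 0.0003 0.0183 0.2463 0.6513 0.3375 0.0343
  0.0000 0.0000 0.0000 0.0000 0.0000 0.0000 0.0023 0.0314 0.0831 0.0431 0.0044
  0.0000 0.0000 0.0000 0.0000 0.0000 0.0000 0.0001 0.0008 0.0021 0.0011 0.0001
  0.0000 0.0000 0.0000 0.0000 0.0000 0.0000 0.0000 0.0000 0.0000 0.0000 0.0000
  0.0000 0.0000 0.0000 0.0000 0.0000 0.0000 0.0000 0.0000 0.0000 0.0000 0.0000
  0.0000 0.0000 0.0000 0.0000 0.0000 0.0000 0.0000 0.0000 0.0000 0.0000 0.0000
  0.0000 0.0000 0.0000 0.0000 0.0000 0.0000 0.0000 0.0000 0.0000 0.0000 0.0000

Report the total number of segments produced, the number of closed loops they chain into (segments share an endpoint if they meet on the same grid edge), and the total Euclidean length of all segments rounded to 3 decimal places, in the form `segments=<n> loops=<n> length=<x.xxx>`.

cell (0,7): code 0100 → (0.217,8.000)–(1.000,7.120)
cell (0,8): code 1100 → (0.820,9.000)–(0.217,8.000)
cell (0,9): code 1000 → (1.000,9.140)–(0.820,9.000)
cell (1,7): code 0110 → (1.000,7.120)–(2.000,7.510)
cell (1,8): code 1011 → (2.000,8.632)–(1.361,9.000)
cell (1,9): code 0001 → (1.361,9.000)–(1.000,9.140)
cell (2,7): code 0010 → (2.000,7.510)–(2.349,8.000)
cell (2,8): code 0001 → (2.349,8.000)–(2.000,8.632)
total: 8 segments, chained into 1 closed loop(s), length Σ = 6.094298

segments=8 loops=1 length=6.094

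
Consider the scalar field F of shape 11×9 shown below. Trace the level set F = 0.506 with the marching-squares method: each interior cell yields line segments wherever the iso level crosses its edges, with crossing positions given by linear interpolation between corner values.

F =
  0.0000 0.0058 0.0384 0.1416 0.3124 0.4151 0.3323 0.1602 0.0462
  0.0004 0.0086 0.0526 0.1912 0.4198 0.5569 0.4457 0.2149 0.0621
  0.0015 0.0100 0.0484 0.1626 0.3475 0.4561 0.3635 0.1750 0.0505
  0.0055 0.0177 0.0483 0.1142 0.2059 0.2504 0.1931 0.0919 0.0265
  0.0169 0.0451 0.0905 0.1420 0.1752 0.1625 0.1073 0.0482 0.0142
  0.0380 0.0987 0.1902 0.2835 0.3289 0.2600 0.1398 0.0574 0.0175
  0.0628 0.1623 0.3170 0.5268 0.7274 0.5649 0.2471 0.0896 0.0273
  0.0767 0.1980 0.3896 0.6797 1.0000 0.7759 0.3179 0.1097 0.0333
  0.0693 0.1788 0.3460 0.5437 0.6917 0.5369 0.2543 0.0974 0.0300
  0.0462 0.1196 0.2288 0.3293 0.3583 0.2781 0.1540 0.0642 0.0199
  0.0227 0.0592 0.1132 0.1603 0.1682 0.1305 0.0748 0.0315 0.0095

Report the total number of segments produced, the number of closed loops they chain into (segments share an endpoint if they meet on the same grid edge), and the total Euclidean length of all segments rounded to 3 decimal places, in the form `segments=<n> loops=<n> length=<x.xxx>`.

cell (0,4): code 0100 → (0.641,5.000)–(1.000,4.629)
cell (0,5): code 1000 → (1.000,5.458)–(0.641,5.000)
cell (1,4): code 0010 → (1.000,4.629)–(1.505,5.000)
cell (1,5): code 0001 → (1.505,5.000)–(1.000,5.458)
cell (5,2): code 0100 → (5.915,3.000)–(6.000,2.901)
cell (5,3): code 1100 → (5.444,4.000)–(5.915,3.000)
cell (5,4): code 1100 → (5.807,5.000)–(5.444,4.000)
cell (5,5): code 1000 → (6.000,5.185)–(5.807,5.000)
cell (6,2): code 0110 → (6.000,2.901)–(7.000,2.401)
cell (6,5): code 1001 → (7.000,5.589)–(6.000,5.185)
cell (7,2): code 0110 → (7.000,2.401)–(8.000,2.809)
cell (7,5): code 1001 → (8.000,5.109)–(7.000,5.589)
cell (8,2): code 0010 → (8.000,2.809)–(8.176,3.000)
cell (8,3): code 0011 → (8.176,3.000)–(8.557,4.000)
cell (8,4): code 0011 → (8.557,4.000)–(8.119,5.000)
cell (8,5): code 0001 → (8.119,5.000)–(8.000,5.109)
total: 16 segments, chained into 2 closed loop(s), length Σ = 11.942319

segments=16 loops=2 length=11.942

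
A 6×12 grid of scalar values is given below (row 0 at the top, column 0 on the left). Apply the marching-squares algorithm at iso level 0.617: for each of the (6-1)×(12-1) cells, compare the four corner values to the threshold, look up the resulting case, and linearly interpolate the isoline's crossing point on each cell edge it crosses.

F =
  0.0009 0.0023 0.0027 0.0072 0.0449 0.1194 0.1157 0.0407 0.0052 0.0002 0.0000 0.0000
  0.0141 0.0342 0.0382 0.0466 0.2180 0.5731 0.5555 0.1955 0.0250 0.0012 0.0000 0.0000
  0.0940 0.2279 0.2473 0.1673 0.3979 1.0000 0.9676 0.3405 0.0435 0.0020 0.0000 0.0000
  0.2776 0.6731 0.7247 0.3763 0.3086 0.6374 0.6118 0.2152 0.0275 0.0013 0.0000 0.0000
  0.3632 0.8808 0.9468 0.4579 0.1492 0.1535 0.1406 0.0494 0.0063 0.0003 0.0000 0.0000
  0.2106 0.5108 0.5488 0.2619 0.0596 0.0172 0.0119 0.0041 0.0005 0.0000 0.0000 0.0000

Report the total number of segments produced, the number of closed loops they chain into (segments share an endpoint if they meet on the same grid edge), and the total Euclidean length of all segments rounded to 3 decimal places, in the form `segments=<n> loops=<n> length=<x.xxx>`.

segments=16 loops=2 length=13.141

cell (1,4): code 0100 → (1.103,5.000)–(2.000,4.364)
cell (1,5): code 1100 → (1.149,6.000)–(1.103,5.000)
cell (1,6): code 1000 → (2.000,6.559)–(1.149,6.000)
cell (2,0): code 0100 → (2.874,1.000)–(3.000,0.858)
cell (2,1): code 1100 → (2.774,2.000)–(2.874,1.000)
cell (2,2): code 1000 → (3.000,2.309)–(2.774,2.000)
cell (2,4): code 0110 → (2.000,4.364)–(3.000,4.938)
cell (2,5): code 1011 → (3.000,5.797)–(2.985,6.000)
cell (2,6): code 0001 → (2.985,6.000)–(2.000,6.559)
cell (3,0): code 0110 → (3.000,0.858)–(4.000,0.490)
cell (3,2): code 1001 → (4.000,2.675)–(3.000,2.309)
cell (3,4): code 0010 → (3.000,4.938)–(3.042,5.000)
cell (3,5): code 0001 → (3.042,5.000)–(3.000,5.797)
cell (4,0): code 0010 → (4.000,0.490)–(4.713,1.000)
cell (4,1): code 0011 → (4.713,1.000)–(4.829,2.000)
cell (4,2): code 0001 → (4.829,2.000)–(4.000,2.675)
total: 16 segments, chained into 2 closed loop(s), length Σ = 13.140674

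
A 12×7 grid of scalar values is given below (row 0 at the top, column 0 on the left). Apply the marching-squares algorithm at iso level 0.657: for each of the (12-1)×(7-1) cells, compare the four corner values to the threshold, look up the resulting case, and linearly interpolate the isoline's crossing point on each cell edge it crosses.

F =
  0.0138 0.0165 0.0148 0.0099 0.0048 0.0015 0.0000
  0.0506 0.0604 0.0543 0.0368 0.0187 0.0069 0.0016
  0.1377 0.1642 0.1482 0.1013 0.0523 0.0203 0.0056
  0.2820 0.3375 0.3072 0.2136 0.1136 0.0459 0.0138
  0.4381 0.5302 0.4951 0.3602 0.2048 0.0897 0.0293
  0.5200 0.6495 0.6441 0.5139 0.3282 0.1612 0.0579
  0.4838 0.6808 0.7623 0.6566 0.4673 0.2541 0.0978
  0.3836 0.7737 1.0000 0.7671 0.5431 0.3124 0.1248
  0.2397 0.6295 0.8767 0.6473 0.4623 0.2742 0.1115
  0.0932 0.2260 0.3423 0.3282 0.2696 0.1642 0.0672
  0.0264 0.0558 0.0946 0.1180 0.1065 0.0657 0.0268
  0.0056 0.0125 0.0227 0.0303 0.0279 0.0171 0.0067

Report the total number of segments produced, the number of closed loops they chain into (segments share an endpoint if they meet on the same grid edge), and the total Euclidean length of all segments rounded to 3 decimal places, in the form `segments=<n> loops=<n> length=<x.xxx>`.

segments=12 loops=1 length=9.485

cell (5,0): code 0100 → (5.240,1.000)–(6.000,0.879)
cell (5,1): code 1100 → (5.109,2.000)–(5.240,1.000)
cell (5,2): code 1000 → (6.000,2.996)–(5.109,2.000)
cell (6,0): code 0110 → (6.000,0.879)–(7.000,0.701)
cell (6,2): code 1101 → (6.004,3.000)–(6.000,2.996)
cell (6,3): code 1000 → (7.000,3.492)–(6.004,3.000)
cell (7,0): code 0010 → (7.000,0.701)–(7.809,1.000)
cell (7,1): code 0111 → (7.809,1.000)–(8.000,1.111)
cell (7,2): code 1011 → (8.000,2.958)–(7.919,3.000)
cell (7,3): code 0001 → (7.919,3.000)–(7.000,3.492)
cell (8,1): code 0010 → (8.000,1.111)–(8.411,2.000)
cell (8,2): code 0001 → (8.411,2.000)–(8.000,2.958)
total: 12 segments, chained into 1 closed loop(s), length Σ = 9.485491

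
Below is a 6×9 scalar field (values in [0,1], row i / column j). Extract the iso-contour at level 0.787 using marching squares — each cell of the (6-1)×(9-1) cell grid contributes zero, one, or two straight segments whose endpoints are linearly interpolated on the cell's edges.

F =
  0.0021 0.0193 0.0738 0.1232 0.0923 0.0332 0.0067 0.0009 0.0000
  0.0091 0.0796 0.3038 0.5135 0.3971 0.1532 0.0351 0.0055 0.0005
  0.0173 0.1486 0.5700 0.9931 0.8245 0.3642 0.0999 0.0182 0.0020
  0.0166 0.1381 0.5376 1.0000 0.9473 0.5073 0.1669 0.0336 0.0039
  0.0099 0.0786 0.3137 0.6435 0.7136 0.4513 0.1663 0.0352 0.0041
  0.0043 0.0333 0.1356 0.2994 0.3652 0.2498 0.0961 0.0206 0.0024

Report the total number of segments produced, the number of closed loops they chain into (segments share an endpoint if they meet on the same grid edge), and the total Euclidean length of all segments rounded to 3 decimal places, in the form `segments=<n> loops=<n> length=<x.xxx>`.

segments=8 loops=1 length=6.401

cell (1,2): code 0100 → (1.570,3.000)–(2.000,2.513)
cell (1,3): code 1100 → (1.912,4.000)–(1.570,3.000)
cell (1,4): code 1000 → (2.000,4.081)–(1.912,4.000)
cell (2,2): code 0110 → (2.000,2.513)–(3.000,2.539)
cell (2,4): code 1001 → (3.000,4.364)–(2.000,4.081)
cell (3,2): code 0010 → (3.000,2.539)–(3.597,3.000)
cell (3,3): code 0011 → (3.597,3.000)–(3.686,4.000)
cell (3,4): code 0001 → (3.686,4.000)–(3.000,4.364)
total: 8 segments, chained into 1 closed loop(s), length Σ = 6.400763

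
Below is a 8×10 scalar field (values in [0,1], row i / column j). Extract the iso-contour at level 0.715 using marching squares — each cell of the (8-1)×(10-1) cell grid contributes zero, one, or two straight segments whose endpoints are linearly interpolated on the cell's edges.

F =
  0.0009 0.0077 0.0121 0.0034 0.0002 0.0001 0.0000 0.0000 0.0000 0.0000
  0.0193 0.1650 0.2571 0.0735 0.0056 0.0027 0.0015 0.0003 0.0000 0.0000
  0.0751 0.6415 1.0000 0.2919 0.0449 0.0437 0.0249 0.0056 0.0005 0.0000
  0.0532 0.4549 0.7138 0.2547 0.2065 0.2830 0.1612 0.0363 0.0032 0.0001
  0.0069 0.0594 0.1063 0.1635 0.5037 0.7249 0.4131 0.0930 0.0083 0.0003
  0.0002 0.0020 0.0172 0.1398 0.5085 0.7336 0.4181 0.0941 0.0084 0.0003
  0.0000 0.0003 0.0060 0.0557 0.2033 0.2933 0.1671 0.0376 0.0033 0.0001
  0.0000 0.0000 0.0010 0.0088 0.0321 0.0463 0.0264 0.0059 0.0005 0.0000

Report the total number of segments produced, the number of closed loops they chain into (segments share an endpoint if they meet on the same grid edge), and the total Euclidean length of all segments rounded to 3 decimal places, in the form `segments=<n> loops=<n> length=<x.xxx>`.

segments=10 loops=2 length=6.042

cell (1,1): code 0100 → (1.616,2.000)–(2.000,1.205)
cell (1,2): code 1000 → (2.000,2.402)–(1.616,2.000)
cell (2,1): code 0010 → (2.000,1.205)–(2.996,2.000)
cell (2,2): code 0001 → (2.996,2.000)–(2.000,2.402)
cell (3,4): code 0100 → (3.978,5.000)–(4.000,4.955)
cell (3,5): code 1000 → (4.000,5.032)–(3.978,5.000)
cell (4,4): code 0110 → (4.000,4.955)–(5.000,4.917)
cell (4,5): code 1001 → (5.000,5.059)–(4.000,5.032)
cell (5,4): code 0010 → (5.000,4.917)–(5.042,5.000)
cell (5,5): code 0001 → (5.042,5.000)–(5.000,5.059)
total: 10 segments, chained into 2 closed loop(s), length Σ = 6.042342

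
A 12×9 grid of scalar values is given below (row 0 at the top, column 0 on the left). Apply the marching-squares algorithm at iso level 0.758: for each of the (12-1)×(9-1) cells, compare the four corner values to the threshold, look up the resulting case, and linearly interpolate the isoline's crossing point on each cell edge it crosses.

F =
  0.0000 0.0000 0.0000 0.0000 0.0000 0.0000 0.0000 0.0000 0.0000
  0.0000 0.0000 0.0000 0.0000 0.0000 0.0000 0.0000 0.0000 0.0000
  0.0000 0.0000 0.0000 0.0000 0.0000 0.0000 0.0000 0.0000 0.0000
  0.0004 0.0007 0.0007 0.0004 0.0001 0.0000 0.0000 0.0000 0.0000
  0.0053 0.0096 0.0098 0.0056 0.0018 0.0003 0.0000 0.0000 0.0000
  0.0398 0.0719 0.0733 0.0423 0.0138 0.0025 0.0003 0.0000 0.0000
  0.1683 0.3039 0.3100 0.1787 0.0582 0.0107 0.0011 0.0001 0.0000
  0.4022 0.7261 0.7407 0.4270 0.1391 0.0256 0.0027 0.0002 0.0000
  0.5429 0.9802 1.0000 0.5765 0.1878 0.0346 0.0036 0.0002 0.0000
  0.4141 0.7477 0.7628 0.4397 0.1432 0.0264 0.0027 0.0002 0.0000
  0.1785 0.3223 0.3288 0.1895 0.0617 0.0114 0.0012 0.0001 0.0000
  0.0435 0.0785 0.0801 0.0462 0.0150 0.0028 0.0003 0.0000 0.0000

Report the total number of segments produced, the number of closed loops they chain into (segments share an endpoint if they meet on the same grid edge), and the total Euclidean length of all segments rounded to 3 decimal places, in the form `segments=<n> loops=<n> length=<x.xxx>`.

segments=8 loops=1 length=6.354

cell (7,0): code 0100 → (7.126,1.000)–(8.000,0.492)
cell (7,1): code 1100 → (7.067,2.000)–(7.126,1.000)
cell (7,2): code 1000 → (8.000,2.571)–(7.067,2.000)
cell (8,0): code 0010 → (8.000,0.492)–(8.956,1.000)
cell (8,1): code 0111 → (8.956,1.000)–(9.000,1.682)
cell (8,2): code 1001 → (9.000,2.015)–(8.000,2.571)
cell (9,1): code 0010 → (9.000,1.682)–(9.011,2.000)
cell (9,2): code 0001 → (9.011,2.000)–(9.000,2.015)
total: 8 segments, chained into 1 closed loop(s), length Σ = 6.354402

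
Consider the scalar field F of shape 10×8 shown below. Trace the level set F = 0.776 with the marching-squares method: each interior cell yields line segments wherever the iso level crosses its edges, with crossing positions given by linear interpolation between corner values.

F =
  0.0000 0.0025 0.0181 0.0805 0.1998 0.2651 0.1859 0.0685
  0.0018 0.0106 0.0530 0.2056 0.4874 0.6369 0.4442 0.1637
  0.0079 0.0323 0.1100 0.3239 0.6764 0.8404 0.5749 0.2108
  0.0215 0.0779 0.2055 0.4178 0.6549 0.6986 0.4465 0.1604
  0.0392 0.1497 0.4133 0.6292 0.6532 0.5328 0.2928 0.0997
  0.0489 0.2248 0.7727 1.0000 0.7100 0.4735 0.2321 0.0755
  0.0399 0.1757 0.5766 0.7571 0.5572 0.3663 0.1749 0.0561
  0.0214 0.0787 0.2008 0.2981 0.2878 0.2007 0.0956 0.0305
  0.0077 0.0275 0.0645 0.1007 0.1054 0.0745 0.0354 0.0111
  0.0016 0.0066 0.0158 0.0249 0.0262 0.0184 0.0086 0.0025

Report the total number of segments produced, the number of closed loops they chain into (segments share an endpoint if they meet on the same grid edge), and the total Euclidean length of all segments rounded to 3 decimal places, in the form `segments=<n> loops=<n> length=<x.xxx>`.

segments=8 loops=2 length=6.707

cell (1,4): code 0100 → (1.684,5.000)–(2.000,4.607)
cell (1,5): code 1000 → (2.000,5.243)–(1.684,5.000)
cell (2,4): code 0010 → (2.000,4.607)–(2.454,5.000)
cell (2,5): code 0001 → (2.454,5.000)–(2.000,5.243)
cell (4,2): code 0100 → (4.396,3.000)–(5.000,2.015)
cell (4,3): code 1000 → (5.000,3.772)–(4.396,3.000)
cell (5,2): code 0010 → (5.000,2.015)–(5.922,3.000)
cell (5,3): code 0001 → (5.922,3.000)–(5.000,3.772)
total: 8 segments, chained into 2 closed loop(s), length Σ = 6.707419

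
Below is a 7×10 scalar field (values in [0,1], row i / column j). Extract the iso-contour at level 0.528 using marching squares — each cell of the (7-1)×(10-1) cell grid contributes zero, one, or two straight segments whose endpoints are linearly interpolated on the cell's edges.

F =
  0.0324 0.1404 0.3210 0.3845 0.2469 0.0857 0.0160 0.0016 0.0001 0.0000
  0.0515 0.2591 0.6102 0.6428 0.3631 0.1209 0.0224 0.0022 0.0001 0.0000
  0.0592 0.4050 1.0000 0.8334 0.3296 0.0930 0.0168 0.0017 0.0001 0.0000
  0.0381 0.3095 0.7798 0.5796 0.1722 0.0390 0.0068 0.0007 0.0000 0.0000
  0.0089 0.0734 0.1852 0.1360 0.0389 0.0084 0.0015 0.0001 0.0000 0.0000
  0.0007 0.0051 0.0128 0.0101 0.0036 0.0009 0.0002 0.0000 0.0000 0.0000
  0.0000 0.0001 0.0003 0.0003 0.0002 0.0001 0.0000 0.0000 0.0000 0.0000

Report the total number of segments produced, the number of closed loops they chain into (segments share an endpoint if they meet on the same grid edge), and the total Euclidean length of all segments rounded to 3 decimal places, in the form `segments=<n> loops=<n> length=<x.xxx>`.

cell (0,1): code 0100 → (0.716,2.000)–(1.000,1.766)
cell (0,2): code 1100 → (0.556,3.000)–(0.716,2.000)
cell (0,3): code 1000 → (1.000,3.410)–(0.556,3.000)
cell (1,1): code 0110 → (1.000,1.766)–(2.000,1.207)
cell (1,3): code 1001 → (2.000,3.606)–(1.000,3.410)
cell (2,1): code 0110 → (2.000,1.207)–(3.000,1.465)
cell (2,3): code 1001 → (3.000,3.127)–(2.000,3.606)
cell (3,1): code 0010 → (3.000,1.465)–(3.423,2.000)
cell (3,2): code 0011 → (3.423,2.000)–(3.116,3.000)
cell (3,3): code 0001 → (3.116,3.000)–(3.000,3.127)
total: 10 segments, chained into 1 closed loop(s), length Σ = 8.193115

segments=10 loops=1 length=8.193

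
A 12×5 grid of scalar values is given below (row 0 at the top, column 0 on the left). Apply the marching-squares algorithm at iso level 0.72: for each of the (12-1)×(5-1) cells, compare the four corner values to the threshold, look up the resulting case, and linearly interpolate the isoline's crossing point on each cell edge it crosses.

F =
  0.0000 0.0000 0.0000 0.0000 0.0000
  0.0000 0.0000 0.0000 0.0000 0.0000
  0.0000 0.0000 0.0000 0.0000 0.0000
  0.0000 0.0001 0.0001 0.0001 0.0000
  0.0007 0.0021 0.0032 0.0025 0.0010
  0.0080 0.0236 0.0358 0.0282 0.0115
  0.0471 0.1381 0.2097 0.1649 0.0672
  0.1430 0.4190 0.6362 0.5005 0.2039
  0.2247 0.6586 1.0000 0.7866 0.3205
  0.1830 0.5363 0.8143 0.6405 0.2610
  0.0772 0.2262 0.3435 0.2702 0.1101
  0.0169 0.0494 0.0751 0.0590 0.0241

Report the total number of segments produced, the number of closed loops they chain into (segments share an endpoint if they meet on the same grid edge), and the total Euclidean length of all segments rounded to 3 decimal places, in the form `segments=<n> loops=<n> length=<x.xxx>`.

cell (7,1): code 0100 → (7.230,2.000)–(8.000,1.180)
cell (7,2): code 1100 → (7.767,3.000)–(7.230,2.000)
cell (7,3): code 1000 → (8.000,3.143)–(7.767,3.000)
cell (8,1): code 0110 → (8.000,1.180)–(9.000,1.661)
cell (8,2): code 1011 → (9.000,2.543)–(8.456,3.000)
cell (8,3): code 0001 → (8.456,3.000)–(8.000,3.143)
cell (9,1): code 0010 → (9.000,1.661)–(9.200,2.000)
cell (9,2): code 0001 → (9.200,2.000)–(9.000,2.543)
total: 8 segments, chained into 1 closed loop(s), length Σ = 5.803402

segments=8 loops=1 length=5.803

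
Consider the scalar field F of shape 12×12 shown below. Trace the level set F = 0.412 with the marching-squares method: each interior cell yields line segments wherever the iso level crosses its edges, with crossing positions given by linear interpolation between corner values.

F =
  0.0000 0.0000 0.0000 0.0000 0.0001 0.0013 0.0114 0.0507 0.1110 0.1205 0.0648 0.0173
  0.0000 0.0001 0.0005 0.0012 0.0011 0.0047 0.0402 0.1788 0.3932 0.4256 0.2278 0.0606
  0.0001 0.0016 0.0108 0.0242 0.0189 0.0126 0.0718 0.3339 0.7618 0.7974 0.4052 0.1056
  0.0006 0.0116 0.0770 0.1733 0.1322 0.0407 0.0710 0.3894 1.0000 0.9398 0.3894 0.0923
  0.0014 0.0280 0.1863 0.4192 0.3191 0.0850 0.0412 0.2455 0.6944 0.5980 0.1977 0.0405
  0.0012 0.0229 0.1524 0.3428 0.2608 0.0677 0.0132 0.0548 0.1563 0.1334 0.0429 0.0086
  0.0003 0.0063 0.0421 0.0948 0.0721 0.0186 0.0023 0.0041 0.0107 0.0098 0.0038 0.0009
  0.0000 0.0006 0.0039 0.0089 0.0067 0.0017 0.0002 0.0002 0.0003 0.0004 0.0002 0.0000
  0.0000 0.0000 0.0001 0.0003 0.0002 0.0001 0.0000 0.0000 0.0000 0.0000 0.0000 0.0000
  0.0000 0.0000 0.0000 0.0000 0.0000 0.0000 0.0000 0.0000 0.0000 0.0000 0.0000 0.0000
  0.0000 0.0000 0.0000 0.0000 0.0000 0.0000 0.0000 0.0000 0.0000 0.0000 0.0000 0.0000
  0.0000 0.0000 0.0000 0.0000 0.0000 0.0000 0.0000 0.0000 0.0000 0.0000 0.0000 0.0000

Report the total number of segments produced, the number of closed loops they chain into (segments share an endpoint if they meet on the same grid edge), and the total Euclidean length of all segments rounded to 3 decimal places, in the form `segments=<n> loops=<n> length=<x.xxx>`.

segments=16 loops=2 length=10.653

cell (0,8): code 0100 → (0.955,9.000)–(1.000,8.580)
cell (0,9): code 1000 → (1.000,9.069)–(0.955,9.000)
cell (1,7): code 0100 → (1.051,8.000)–(2.000,7.183)
cell (1,8): code 1110 → (1.000,8.580)–(1.051,8.000)
cell (1,9): code 1001 → (2.000,9.983)–(1.000,9.069)
cell (2,7): code 0110 → (2.000,7.183)–(3.000,7.037)
cell (2,9): code 1001 → (3.000,9.959)–(2.000,9.983)
cell (3,2): code 0100 → (3.971,3.000)–(4.000,2.969)
cell (3,3): code 1000 → (4.000,3.072)–(3.971,3.000)
cell (3,7): code 0110 → (3.000,7.037)–(4.000,7.371)
cell (3,9): code 1001 → (4.000,9.465)–(3.000,9.959)
cell (4,2): code 0010 → (4.000,2.969)–(4.094,3.000)
cell (4,3): code 0001 → (4.094,3.000)–(4.000,3.072)
cell (4,7): code 0010 → (4.000,7.371)–(4.525,8.000)
cell (4,8): code 0011 → (4.525,8.000)–(4.400,9.000)
cell (4,9): code 0001 → (4.400,9.000)–(4.000,9.465)
total: 16 segments, chained into 2 closed loop(s), length Σ = 10.652642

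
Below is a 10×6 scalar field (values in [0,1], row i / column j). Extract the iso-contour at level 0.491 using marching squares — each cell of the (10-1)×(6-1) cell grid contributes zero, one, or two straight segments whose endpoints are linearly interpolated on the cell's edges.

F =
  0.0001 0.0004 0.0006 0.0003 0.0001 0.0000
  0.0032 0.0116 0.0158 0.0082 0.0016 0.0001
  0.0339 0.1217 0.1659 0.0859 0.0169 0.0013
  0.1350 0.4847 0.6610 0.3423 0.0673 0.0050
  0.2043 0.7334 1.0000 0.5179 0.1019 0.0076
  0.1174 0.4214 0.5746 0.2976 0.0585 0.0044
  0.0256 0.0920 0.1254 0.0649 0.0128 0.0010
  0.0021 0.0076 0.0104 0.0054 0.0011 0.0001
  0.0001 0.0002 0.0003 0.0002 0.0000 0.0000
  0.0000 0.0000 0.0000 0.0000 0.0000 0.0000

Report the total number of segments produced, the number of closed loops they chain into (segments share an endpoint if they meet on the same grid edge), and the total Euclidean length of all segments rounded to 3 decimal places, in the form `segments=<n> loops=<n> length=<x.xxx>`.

cell (2,1): code 0100 → (2.657,2.000)–(3.000,1.036)
cell (2,2): code 1000 → (3.000,2.533)–(2.657,2.000)
cell (3,0): code 0100 → (3.025,1.000)–(4.000,0.542)
cell (3,1): code 1110 → (3.000,1.036)–(3.025,1.000)
cell (3,2): code 1101 → (3.847,3.000)–(3.000,2.533)
cell (3,3): code 1000 → (4.000,3.065)–(3.847,3.000)
cell (4,0): code 0010 → (4.000,0.542)–(4.777,1.000)
cell (4,1): code 0111 → (4.777,1.000)–(5.000,1.454)
cell (4,2): code 1011 → (5.000,2.302)–(4.122,3.000)
cell (4,3): code 0001 → (4.122,3.000)–(4.000,3.065)
cell (5,1): code 0010 → (5.000,1.454)–(5.186,2.000)
cell (5,2): code 0001 → (5.186,2.000)–(5.000,2.302)
total: 12 segments, chained into 1 closed loop(s), length Σ = 7.510895

segments=12 loops=1 length=7.511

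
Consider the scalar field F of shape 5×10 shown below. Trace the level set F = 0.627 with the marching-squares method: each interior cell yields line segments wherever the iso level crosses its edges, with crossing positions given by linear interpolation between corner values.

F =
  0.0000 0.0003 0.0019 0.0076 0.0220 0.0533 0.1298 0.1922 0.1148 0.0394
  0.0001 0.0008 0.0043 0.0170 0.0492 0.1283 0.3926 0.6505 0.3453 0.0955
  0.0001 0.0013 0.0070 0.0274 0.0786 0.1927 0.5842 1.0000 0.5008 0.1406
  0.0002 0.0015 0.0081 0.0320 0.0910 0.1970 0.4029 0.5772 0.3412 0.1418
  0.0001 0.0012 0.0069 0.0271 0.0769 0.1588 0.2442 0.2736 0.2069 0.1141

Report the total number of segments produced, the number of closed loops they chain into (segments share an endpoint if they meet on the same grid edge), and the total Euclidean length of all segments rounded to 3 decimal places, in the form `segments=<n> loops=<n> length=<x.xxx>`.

segments=6 loops=1 length=5.100

cell (0,6): code 0100 → (0.949,7.000)–(1.000,6.909)
cell (0,7): code 1000 → (1.000,7.077)–(0.949,7.000)
cell (1,6): code 0110 → (1.000,6.909)–(2.000,6.103)
cell (1,7): code 1001 → (2.000,7.747)–(1.000,7.077)
cell (2,6): code 0010 → (2.000,6.103)–(2.882,7.000)
cell (2,7): code 0001 → (2.882,7.000)–(2.000,7.747)
total: 6 segments, chained into 1 closed loop(s), length Σ = 5.099526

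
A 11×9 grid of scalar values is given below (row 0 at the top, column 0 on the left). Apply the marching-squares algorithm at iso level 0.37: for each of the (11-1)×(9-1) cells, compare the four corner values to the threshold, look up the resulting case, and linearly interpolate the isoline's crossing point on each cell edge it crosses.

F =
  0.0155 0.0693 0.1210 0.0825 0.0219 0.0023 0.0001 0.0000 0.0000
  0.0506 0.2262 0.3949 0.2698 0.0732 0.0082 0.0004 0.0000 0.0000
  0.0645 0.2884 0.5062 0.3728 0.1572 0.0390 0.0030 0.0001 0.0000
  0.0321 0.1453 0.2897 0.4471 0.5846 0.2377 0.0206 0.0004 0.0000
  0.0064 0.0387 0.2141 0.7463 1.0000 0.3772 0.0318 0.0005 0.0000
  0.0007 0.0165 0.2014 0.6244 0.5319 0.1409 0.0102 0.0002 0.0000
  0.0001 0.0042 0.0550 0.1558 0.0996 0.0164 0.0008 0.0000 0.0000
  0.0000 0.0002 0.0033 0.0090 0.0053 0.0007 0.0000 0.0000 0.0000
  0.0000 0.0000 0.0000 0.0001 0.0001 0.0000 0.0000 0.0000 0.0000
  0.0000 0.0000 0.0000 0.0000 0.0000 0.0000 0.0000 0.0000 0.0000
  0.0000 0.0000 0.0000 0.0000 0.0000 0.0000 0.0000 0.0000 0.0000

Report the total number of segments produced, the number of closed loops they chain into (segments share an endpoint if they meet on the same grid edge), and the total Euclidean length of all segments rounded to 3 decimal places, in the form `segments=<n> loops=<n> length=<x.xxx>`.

cell (0,1): code 0100 → (0.909,2.000)–(1.000,1.852)
cell (0,2): code 1000 → (1.000,2.199)–(0.909,2.000)
cell (1,1): code 0110 → (1.000,1.852)–(2.000,1.375)
cell (1,2): code 1101 → (1.973,3.000)–(1.000,2.199)
cell (1,3): code 1000 → (2.000,3.013)–(1.973,3.000)
cell (2,1): code 0010 → (2.000,1.375)–(2.629,2.000)
cell (2,2): code 0111 → (2.629,2.000)–(3.000,2.510)
cell (2,3): code 1101 → (2.498,4.000)–(2.000,3.013)
cell (2,4): code 1000 → (3.000,4.619)–(2.498,4.000)
cell (3,2): code 0110 → (3.000,2.510)–(4.000,2.293)
cell (3,4): code 1101 → (3.948,5.000)–(3.000,4.619)
cell (3,5): code 1000 → (4.000,5.021)–(3.948,5.000)
cell (4,2): code 0110 → (4.000,2.293)–(5.000,2.399)
cell (4,4): code 1011 → (5.000,4.414)–(4.030,5.000)
cell (4,5): code 0001 → (4.030,5.000)–(4.000,5.021)
cell (5,2): code 0010 → (5.000,2.399)–(5.543,3.000)
cell (5,3): code 0011 → (5.543,3.000)–(5.375,4.000)
cell (5,4): code 0001 → (5.375,4.000)–(5.000,4.414)
total: 18 segments, chained into 1 closed loop(s), length Σ = 12.869769

segments=18 loops=1 length=12.870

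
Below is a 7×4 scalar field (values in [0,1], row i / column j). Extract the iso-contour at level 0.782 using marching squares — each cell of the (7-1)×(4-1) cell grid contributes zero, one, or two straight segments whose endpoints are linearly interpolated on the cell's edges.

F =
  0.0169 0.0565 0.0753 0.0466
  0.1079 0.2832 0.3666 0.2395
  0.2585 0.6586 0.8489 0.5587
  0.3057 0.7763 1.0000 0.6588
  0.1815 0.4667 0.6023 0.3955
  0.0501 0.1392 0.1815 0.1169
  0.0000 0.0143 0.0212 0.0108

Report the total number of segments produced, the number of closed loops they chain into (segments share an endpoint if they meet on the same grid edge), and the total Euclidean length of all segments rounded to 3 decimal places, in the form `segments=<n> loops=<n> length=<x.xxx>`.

cell (1,1): code 0100 → (1.861,2.000)–(2.000,1.648)
cell (1,2): code 1000 → (2.000,2.231)–(1.861,2.000)
cell (2,1): code 0110 → (2.000,1.648)–(3.000,1.025)
cell (2,2): code 1001 → (3.000,2.639)–(2.000,2.231)
cell (3,1): code 0010 → (3.000,1.025)–(3.548,2.000)
cell (3,2): code 0001 → (3.548,2.000)–(3.000,2.639)
total: 6 segments, chained into 1 closed loop(s), length Σ = 4.865263

segments=6 loops=1 length=4.865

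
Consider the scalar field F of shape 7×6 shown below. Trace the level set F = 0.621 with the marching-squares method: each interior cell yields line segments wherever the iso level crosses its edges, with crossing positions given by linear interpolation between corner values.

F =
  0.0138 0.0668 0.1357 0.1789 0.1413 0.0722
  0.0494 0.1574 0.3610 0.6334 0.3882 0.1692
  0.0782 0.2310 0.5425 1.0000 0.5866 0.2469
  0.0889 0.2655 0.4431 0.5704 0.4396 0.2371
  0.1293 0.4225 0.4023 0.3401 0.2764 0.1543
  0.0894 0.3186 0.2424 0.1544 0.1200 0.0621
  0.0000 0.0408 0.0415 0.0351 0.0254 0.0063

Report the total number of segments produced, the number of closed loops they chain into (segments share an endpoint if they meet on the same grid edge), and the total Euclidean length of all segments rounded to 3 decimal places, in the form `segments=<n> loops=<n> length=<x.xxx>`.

cell (0,2): code 0100 → (0.973,3.000)–(1.000,2.954)
cell (0,3): code 1000 → (1.000,3.051)–(0.973,3.000)
cell (1,2): code 0110 → (1.000,2.954)–(2.000,2.172)
cell (1,3): code 1001 → (2.000,3.917)–(1.000,3.051)
cell (2,2): code 0010 → (2.000,2.172)–(2.882,3.000)
cell (2,3): code 0001 → (2.882,3.000)–(2.000,3.917)
total: 6 segments, chained into 1 closed loop(s), length Σ = 5.186062

segments=6 loops=1 length=5.186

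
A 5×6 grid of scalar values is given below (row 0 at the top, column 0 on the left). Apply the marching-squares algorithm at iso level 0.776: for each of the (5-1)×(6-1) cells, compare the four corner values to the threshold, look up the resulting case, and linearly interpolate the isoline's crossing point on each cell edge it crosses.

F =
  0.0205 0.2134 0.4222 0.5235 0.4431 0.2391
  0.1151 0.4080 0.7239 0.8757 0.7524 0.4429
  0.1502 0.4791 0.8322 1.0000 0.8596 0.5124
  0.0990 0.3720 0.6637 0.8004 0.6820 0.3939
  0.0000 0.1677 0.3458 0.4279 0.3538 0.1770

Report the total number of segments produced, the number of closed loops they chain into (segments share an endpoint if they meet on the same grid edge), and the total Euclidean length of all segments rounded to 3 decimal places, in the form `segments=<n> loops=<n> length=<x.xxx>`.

segments=12 loops=1 length=7.130

cell (0,2): code 0100 → (0.717,3.000)–(1.000,2.343)
cell (0,3): code 1000 → (1.000,3.809)–(0.717,3.000)
cell (1,1): code 0100 → (1.481,2.000)–(2.000,1.841)
cell (1,2): code 1110 → (1.000,2.343)–(1.481,2.000)
cell (1,3): code 1101 → (1.220,4.000)–(1.000,3.809)
cell (1,4): code 1000 → (2.000,4.241)–(1.220,4.000)
cell (2,1): code 0010 → (2.000,1.841)–(2.334,2.000)
cell (2,2): code 0111 → (2.334,2.000)–(3.000,2.822)
cell (2,3): code 1011 → (3.000,3.206)–(2.471,4.000)
cell (2,4): code 0001 → (2.471,4.000)–(2.000,4.241)
cell (3,2): code 0010 → (3.000,2.822)–(3.066,3.000)
cell (3,3): code 0001 → (3.066,3.000)–(3.000,3.206)
total: 12 segments, chained into 1 closed loop(s), length Σ = 7.130236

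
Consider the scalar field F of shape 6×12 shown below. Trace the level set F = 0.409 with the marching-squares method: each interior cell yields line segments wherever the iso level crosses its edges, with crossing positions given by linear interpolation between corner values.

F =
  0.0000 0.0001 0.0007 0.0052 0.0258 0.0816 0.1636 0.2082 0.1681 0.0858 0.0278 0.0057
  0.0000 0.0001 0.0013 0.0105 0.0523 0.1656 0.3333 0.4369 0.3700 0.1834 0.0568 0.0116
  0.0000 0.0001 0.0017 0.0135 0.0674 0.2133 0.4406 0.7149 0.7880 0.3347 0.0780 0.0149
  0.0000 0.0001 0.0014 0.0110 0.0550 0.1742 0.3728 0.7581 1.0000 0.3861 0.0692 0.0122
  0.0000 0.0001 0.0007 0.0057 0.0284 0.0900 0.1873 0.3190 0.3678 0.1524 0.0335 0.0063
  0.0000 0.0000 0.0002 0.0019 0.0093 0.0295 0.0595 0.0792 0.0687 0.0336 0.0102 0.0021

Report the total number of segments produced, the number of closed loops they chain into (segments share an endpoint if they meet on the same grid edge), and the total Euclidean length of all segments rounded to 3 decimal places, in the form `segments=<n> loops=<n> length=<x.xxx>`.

cell (0,6): code 0100 → (0.878,7.000)–(1.000,6.731)
cell (0,7): code 1000 → (1.000,7.417)–(0.878,7.000)
cell (1,5): code 0100 → (1.705,6.000)–(2.000,5.861)
cell (1,6): code 1110 → (1.000,6.731)–(1.705,6.000)
cell (1,7): code 1101 → (1.093,8.000)–(1.000,7.417)
cell (1,8): code 1000 → (2.000,8.836)–(1.093,8.000)
cell (2,5): code 0010 → (2.000,5.861)–(2.466,6.000)
cell (2,6): code 0111 → (2.466,6.000)–(3.000,6.094)
cell (2,8): code 1001 → (3.000,8.963)–(2.000,8.836)
cell (3,6): code 0010 → (3.000,6.094)–(3.795,7.000)
cell (3,7): code 0011 → (3.795,7.000)–(3.935,8.000)
cell (3,8): code 0001 → (3.935,8.000)–(3.000,8.963)
total: 12 segments, chained into 1 closed loop(s), length Σ = 9.488766

segments=12 loops=1 length=9.489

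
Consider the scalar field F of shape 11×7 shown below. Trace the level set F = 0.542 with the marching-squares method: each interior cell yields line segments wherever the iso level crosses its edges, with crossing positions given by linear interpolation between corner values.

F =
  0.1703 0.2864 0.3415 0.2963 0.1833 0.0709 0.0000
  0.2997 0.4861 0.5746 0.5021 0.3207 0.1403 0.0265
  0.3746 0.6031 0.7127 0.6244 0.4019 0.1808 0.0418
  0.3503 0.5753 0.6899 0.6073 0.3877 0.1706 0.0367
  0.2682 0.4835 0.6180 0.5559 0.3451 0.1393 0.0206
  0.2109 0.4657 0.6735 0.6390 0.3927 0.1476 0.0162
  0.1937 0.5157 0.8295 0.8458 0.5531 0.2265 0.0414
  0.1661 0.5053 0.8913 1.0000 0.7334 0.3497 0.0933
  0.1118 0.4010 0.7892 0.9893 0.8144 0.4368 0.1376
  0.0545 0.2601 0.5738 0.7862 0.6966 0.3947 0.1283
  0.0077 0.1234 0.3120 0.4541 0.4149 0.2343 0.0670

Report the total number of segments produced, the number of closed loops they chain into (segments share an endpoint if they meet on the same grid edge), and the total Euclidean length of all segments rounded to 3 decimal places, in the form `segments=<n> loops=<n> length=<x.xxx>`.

segments=26 loops=1 length=21.552

cell (0,1): code 0100 → (0.860,2.000)–(1.000,1.632)
cell (0,2): code 1000 → (1.000,2.450)–(0.860,2.000)
cell (1,0): code 0100 → (1.478,1.000)–(2.000,0.733)
cell (1,1): code 1110 → (1.000,1.632)–(1.478,1.000)
cell (1,2): code 1101 → (1.326,3.000)–(1.000,2.450)
cell (1,3): code 1000 → (2.000,3.370)–(1.326,3.000)
cell (2,0): code 0110 → (2.000,0.733)–(3.000,0.852)
cell (2,3): code 1001 → (3.000,3.297)–(2.000,3.370)
cell (3,0): code 0010 → (3.000,0.852)–(3.363,1.000)
cell (3,1): code 0111 → (3.363,1.000)–(4.000,1.435)
cell (3,3): code 1001 → (4.000,3.066)–(3.000,3.297)
cell (4,1): code 0110 → (4.000,1.435)–(5.000,1.367)
cell (4,3): code 1001 → (5.000,3.394)–(4.000,3.066)
cell (5,1): code 0110 → (5.000,1.367)–(6.000,1.084)
cell (5,3): code 1101 → (5.931,4.000)–(5.000,3.394)
cell (5,4): code 1000 → (6.000,4.034)–(5.931,4.000)
cell (6,1): code 0110 → (6.000,1.084)–(7.000,1.095)
cell (6,4): code 1001 → (7.000,4.499)–(6.000,4.034)
cell (7,1): code 0110 → (7.000,1.095)–(8.000,1.363)
cell (7,4): code 1001 → (8.000,4.721)–(7.000,4.499)
cell (8,1): code 0110 → (8.000,1.363)–(9.000,1.899)
cell (8,4): code 1001 → (9.000,4.512)–(8.000,4.721)
cell (9,1): code 0010 → (9.000,1.899)–(9.121,2.000)
cell (9,2): code 0011 → (9.121,2.000)–(9.735,3.000)
cell (9,3): code 0011 → (9.735,3.000)–(9.549,4.000)
cell (9,4): code 0001 → (9.549,4.000)–(9.000,4.512)
total: 26 segments, chained into 1 closed loop(s), length Σ = 21.551689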